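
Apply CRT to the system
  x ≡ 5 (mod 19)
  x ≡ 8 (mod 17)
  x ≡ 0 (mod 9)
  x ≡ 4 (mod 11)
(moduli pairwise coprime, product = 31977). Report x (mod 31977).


Product of moduli M = 19 · 17 · 9 · 11 = 31977.
Merge one congruence at a time:
  Start: x ≡ 5 (mod 19).
  Combine with x ≡ 8 (mod 17); new modulus lcm = 323.
    Write x = 5 + 19·t and substitute into x ≡ 8 (mod 17): 19·t ≡ 8 − 5 = 3 (mod 17).
    Reduce coefficients mod 17: 2·t ≡ 3 (mod 17).
    The inverse of 2 mod 17 is 9 (since 2·9 = 18 = 1·17 + 1), so t ≡ 9·3 = 27 ≡ 10 (mod 17).
    Then x = 5 + 19·10 = 195, valid modulo lcm(19, 17) = 323: x ≡ 195 (mod 323).
  Combine with x ≡ 0 (mod 9); new modulus lcm = 2907.
    Write x = 195 + 323·t and substitute into x ≡ 0 (mod 9): 323·t ≡ 0 − 195 = -195 (mod 9).
    Reduce coefficients mod 9: 8·t ≡ 3 (mod 9).
    The inverse of 8 mod 9 is 8 (since 8·8 = 64 = 7·9 + 1), so t ≡ 8·3 = 24 ≡ 6 (mod 9).
    Then x = 195 + 323·6 = 2133, valid modulo lcm(323, 9) = 2907: x ≡ 2133 (mod 2907).
  Combine with x ≡ 4 (mod 11); new modulus lcm = 31977.
    Write x = 2133 + 2907·t and substitute into x ≡ 4 (mod 11): 2907·t ≡ 4 − 2133 = -2129 (mod 11).
    Reduce coefficients mod 11: 3·t ≡ 5 (mod 11).
    The inverse of 3 mod 11 is 4 (since 3·4 = 12 = 1·11 + 1), so t ≡ 4·5 = 20 ≡ 9 (mod 11).
    Then x = 2133 + 2907·9 = 28296, valid modulo lcm(2907, 11) = 31977: x ≡ 28296 (mod 31977).
Verify against each original: 28296 mod 19 = 5, 28296 mod 17 = 8, 28296 mod 9 = 0, 28296 mod 11 = 4.

x ≡ 28296 (mod 31977).


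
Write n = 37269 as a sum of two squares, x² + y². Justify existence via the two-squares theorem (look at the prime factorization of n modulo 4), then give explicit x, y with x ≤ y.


Step 1: Factor n = 37269 = 3^2 · 41 · 101.
Step 2: Check the mod-4 condition on each prime factor: 3 ≡ 3 (mod 4), exponent 2 (must be even); 41 ≡ 1 (mod 4), exponent 1; 101 ≡ 1 (mod 4), exponent 1.
All primes ≡ 3 (mod 4) appear to even exponent (or don't appear), so by the two-squares theorem n IS expressible as a sum of two squares.
Step 3: Build a representation. Group n = k² · m with k = 3 and m = 41 · 101 = 4141 (a product of primes ≡ 1 (mod 4)); a representation of m scales to one of n via (k·x)² + (k·y)² = k²(x² + y²). Each prime p ≡ 1 (mod 4) is itself a sum of two squares; find a² by testing p − a² for a perfect square:
  41: 41 − 1² = 40, 41 − 2² = 37, 41 − 3² = 32, 41 − 4² = 25 = 5² ⇒ 41 = 4² + 5².
  101: 101 − 1² = 100 = 10² ⇒ 101 = 1² + 10².
  Combine using the Brahmagupta–Fibonacci identity (a² + b²)(c² + d²) = (ac − bd)² + (ad + bc)² = (ac + bd)² + (ad − bc)²:
  41 · 101 = 4141: from (4² + 5²)(1² + 10²), take (4·1 − 5·10, 4·10 + 5·1) = (4 − 50, 40 + 5) = (-46, 45); dropping signs (only squares matter) gives (46, 45); check 46² + 45² = 2116 + 2025 = 4141 ✓.
  Scale by k = 3: (3·46, 3·45) = (138, 135).
Step 4: Order so x ≤ y and verify: 135² + 138² = 18225 + 19044 = 37269 = n. ✓

n = 37269 = 135² + 138² (one valid representation with x ≤ y).


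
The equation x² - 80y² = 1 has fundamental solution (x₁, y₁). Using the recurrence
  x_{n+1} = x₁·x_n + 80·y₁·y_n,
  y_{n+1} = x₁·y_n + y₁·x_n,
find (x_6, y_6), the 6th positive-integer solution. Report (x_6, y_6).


Step 1: Find the fundamental solution (x₁, y₁) of x² - 80y² = 1.
  Expand √80 as a continued fraction. a₀ = ⌊√80⌋ = 8; iterate m_{k+1} = d_k·a_k − m_k, d_{k+1} = (80 − m_{k+1}²)/d_k, a_{k+1} = ⌊(a₀ + m_{k+1})/d_{k+1}⌋ (starting m₀ = 0, d₀ = 1), with convergents p_k = a_k·p_{k-1} + p_{k-2}, q_k = a_k·q_{k-1} + q_{k-2} (p₋₁ = 1, q₋₁ = 0):
  k = 0: a₀ = 8; p₀/q₀ = 8/1; p₀² − 80·q₀² = 64 − 80 = -16.
  k = 1: m = 8, d = 16, a = ⌊(8 + 8)/16⌋ = 1; p/q = (1·8 + 1)/(1·1 + 0) = 9/1; p² − 80·q² = 81 − 80 = 1.
  The first convergent with p² − 80·q² = 1 gives the fundamental solution (x₁, y₁) = (9, 1).
Step 2: Apply the recurrence (x_{n+1}, y_{n+1}) = (x₁x_n + 80y₁y_n, x₁y_n + y₁x_n) repeatedly.
  From (x_1, y_1) = (9, 1): x_2 = 9·9 + 80·1·1 = 161; y_2 = 9·1 + 1·9 = 18.
  From (x_2, y_2) = (161, 18): x_3 = 9·161 + 80·1·18 = 2889; y_3 = 9·18 + 1·161 = 323.
  From (x_3, y_3) = (2889, 323): x_4 = 9·2889 + 80·1·323 = 51841; y_4 = 9·323 + 1·2889 = 5796.
  From (x_4, y_4) = (51841, 5796): x_5 = 9·51841 + 80·1·5796 = 930249; y_5 = 9·5796 + 1·51841 = 104005.
  From (x_5, y_5) = (930249, 104005): x_6 = 9·930249 + 80·1·104005 = 16692641; y_6 = 9·104005 + 1·930249 = 1866294.
Step 3: Verify x_6² - 80·y_6² = 278644263554881 - 278644263554880 = 1 (should be 1). ✓

(x_1, y_1) = (9, 1); (x_6, y_6) = (16692641, 1866294).


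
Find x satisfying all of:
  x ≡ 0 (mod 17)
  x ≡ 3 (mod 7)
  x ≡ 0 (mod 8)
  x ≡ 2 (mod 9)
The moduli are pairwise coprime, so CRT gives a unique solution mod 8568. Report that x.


Product of moduli M = 17 · 7 · 8 · 9 = 8568.
Merge one congruence at a time:
  Start: x ≡ 0 (mod 17).
  Combine with x ≡ 3 (mod 7); new modulus lcm = 119.
    Write x = 0 + 17·t and substitute into x ≡ 3 (mod 7): 17·t ≡ 3 − 0 = 3 (mod 7).
    Reduce coefficients mod 7: 3·t ≡ 3 (mod 7).
    The inverse of 3 mod 7 is 5 (since 3·5 = 15 = 2·7 + 1), so t ≡ 5·3 = 15 ≡ 1 (mod 7).
    Then x = 0 + 17·1 = 17, valid modulo lcm(17, 7) = 119: x ≡ 17 (mod 119).
  Combine with x ≡ 0 (mod 8); new modulus lcm = 952.
    Write x = 17 + 119·t and substitute into x ≡ 0 (mod 8): 119·t ≡ 0 − 17 = -17 (mod 8).
    Reduce coefficients mod 8: 7·t ≡ 7 (mod 8).
    The inverse of 7 mod 8 is 7 (since 7·7 = 49 = 6·8 + 1), so t ≡ 7·7 = 49 ≡ 1 (mod 8).
    Then x = 17 + 119·1 = 136, valid modulo lcm(119, 8) = 952: x ≡ 136 (mod 952).
  Combine with x ≡ 2 (mod 9); new modulus lcm = 8568.
    Write x = 136 + 952·t and substitute into x ≡ 2 (mod 9): 952·t ≡ 2 − 136 = -134 (mod 9).
    Reduce coefficients mod 9: 7·t ≡ 1 (mod 9).
    The inverse of 7 mod 9 is 4 (since 7·4 = 28 = 3·9 + 1), so t ≡ 4·1 = 4 ≡ 4 (mod 9).
    Then x = 136 + 952·4 = 3944, valid modulo lcm(952, 9) = 8568: x ≡ 3944 (mod 8568).
Verify against each original: 3944 mod 17 = 0, 3944 mod 7 = 3, 3944 mod 8 = 0, 3944 mod 9 = 2.

x ≡ 3944 (mod 8568).


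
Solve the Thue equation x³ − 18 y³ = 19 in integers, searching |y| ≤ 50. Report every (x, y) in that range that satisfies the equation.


The equation is x³ - 18y³ = 19. For fixed y, x³ = 18·y³ + 19, so a solution requires the RHS to be a perfect cube.
Strategy: iterate y from -50 to 50, compute RHS = 18·y³ + 19, and check whether it is a (positive or negative) perfect cube.
Check small values of y:
  y = 0: RHS = 19 is not a perfect cube.
  y = 1: RHS = 37 is not a perfect cube.
  y = -1: RHS = 1 = (1)³ ⇒ x = 1 works.
  y = 2: RHS = 163 is not a perfect cube.
  y = -2: RHS = -125 = (-5)³ ⇒ x = -5 works.
  y = 3: RHS = 505 is not a perfect cube.
  y = -3: RHS = -467 is not a perfect cube.
Continuing the search up to |y| = 50 finds no further solutions beyond those listed.
Collected solutions: (1, -1), (-5, -2).

Solutions (with |y| ≤ 50): (1, -1), (-5, -2).


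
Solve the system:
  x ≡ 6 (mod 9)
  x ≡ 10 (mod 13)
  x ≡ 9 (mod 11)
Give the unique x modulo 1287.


Moduli 9, 13, 11 are pairwise coprime; by CRT there is a unique solution modulo M = 9 · 13 · 11 = 1287.
Solve pairwise, accumulating the modulus:
  Start with x ≡ 6 (mod 9).
  Combine with x ≡ 10 (mod 13): since gcd(9, 13) = 1, we get a unique residue mod 117.
    Write x = 6 + 9·t and substitute into x ≡ 10 (mod 13): 9·t ≡ 10 − 6 = 4 (mod 13).
    The inverse of 9 mod 13 is 3 (since 9·3 = 27 = 2·13 + 1), so t ≡ 3·4 = 12 ≡ 12 (mod 13).
    Then x = 6 + 9·12 = 114, valid modulo lcm(9, 13) = 117: x ≡ 114 (mod 117).
  Combine with x ≡ 9 (mod 11): since gcd(117, 11) = 1, we get a unique residue mod 1287.
    Write x = 114 + 117·t and substitute into x ≡ 9 (mod 11): 117·t ≡ 9 − 114 = -105 (mod 11).
    Reduce coefficients mod 11: 7·t ≡ 5 (mod 11).
    The inverse of 7 mod 11 is 8 (since 7·8 = 56 = 5·11 + 1), so t ≡ 8·5 = 40 ≡ 7 (mod 11).
    Then x = 114 + 117·7 = 933, valid modulo lcm(117, 11) = 1287: x ≡ 933 (mod 1287).
Verify: 933 mod 9 = 6 ✓, 933 mod 13 = 10 ✓, 933 mod 11 = 9 ✓.

x ≡ 933 (mod 1287).


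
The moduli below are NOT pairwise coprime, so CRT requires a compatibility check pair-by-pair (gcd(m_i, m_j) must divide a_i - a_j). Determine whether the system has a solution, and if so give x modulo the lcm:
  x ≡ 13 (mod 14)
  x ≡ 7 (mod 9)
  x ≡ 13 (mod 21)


Moduli 14, 9, 21 are not pairwise coprime, so CRT works modulo lcm(m_i) when all pairwise compatibility conditions hold.
Pairwise compatibility: gcd(m_i, m_j) must divide a_i - a_j for every pair.
Merge one congruence at a time:
  Start: x ≡ 13 (mod 14).
  Combine with x ≡ 7 (mod 9): gcd(14, 9) = 1; 7 - 13 = -6, which IS divisible by 1, so compatible.
    Write x = 13 + 14·t and substitute into x ≡ 7 (mod 9): 14·t ≡ 7 − 13 = -6 (mod 9).
    Reduce coefficients mod 9: 5·t ≡ 3 (mod 9).
    The inverse of 5 mod 9 is 2 (since 5·2 = 10 = 1·9 + 1), so t ≡ 2·3 = 6 ≡ 6 (mod 9).
    Then x = 13 + 14·6 = 97, valid modulo lcm(14, 9) = 126: x ≡ 97 (mod 126).
  Combine with x ≡ 13 (mod 21): gcd(126, 21) = 21; 13 - 97 = -84, which IS divisible by 21, so compatible.
    Write x = 97 + 126·t and substitute into x ≡ 13 (mod 21): 126·t ≡ 13 − 97 = -84 (mod 21).
    Divide the congruence (and modulus) by g = 21: 6·t ≡ -4 (mod 1).
    Modulo 1 every t works; take t = 0.
    Then x = 97 + 126·0 = 97, valid modulo lcm(126, 21) = 126: x ≡ 97 (mod 126).
Verify: 97 mod 14 = 13, 97 mod 9 = 7, 97 mod 21 = 13.

x ≡ 97 (mod 126).


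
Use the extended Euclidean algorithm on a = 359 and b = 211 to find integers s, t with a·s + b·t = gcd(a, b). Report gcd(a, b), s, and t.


Euclidean algorithm on (359, 211) — divide until remainder is 0:
  359 = 1 · 211 + 148
  211 = 1 · 148 + 63
  148 = 2 · 63 + 22
  63 = 2 · 22 + 19
  22 = 1 · 19 + 3
  19 = 6 · 3 + 1
  3 = 3 · 1 + 0
gcd(359, 211) = 1.
Track Bezout coefficients alongside the remainders: start with r₀ = 359 = a·1 + b·0 (s = 1, t = 0) and r₁ = 211 = a·0 + b·1 (s = 0, t = 1); each new remainder r_{k+1} = r_{k-1} − q_k·r_k inherits s_{k+1} = s_{k-1} − q_k·s_k, t_{k+1} = t_{k-1} − q_k·t_k, so r_k = a·s_k + b·t_k at every step:
  q = 1: r = 148, s = 1 − 1·0 = 1, t = 0 − 1·1 = -1  (check: 359·1 + 211·(-1) = 148)
  q = 1: r = 63, s = 0 − 1·1 = -1, t = 1 − 1·(-1) = 2  (check: 359·(-1) + 211·2 = 63)
  q = 2: r = 22, s = 1 − 2·(-1) = 3, t = -1 − 2·2 = -5  (check: 359·3 + 211·(-5) = 22)
  q = 2: r = 19, s = -1 − 2·3 = -7, t = 2 − 2·(-5) = 12  (check: 359·(-7) + 211·12 = 19)
  q = 1: r = 3, s = 3 − 1·(-7) = 10, t = -5 − 1·12 = -17  (check: 359·10 + 211·(-17) = 3)
  q = 6: r = 1, s = -7 − 6·10 = -67, t = 12 − 6·(-17) = 114  (check: 359·(-67) + 211·114 = 1)
The row with r = 1 (the gcd) gives the Bezout coefficients s = -67, t = 114.
Result: 359 · (-67) + 211 · (114) = 1.

gcd(359, 211) = 1; s = -67, t = 114 (check: 359·(-67) + 211·114 = 1).


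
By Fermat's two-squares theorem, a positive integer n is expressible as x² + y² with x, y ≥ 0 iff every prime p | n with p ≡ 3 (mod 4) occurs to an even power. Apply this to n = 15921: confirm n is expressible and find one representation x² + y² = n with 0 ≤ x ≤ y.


Step 1: Factor n = 15921 = 3^2 · 29 · 61.
Step 2: Check the mod-4 condition on each prime factor: 3 ≡ 3 (mod 4), exponent 2 (must be even); 29 ≡ 1 (mod 4), exponent 1; 61 ≡ 1 (mod 4), exponent 1.
All primes ≡ 3 (mod 4) appear to even exponent (or don't appear), so by the two-squares theorem n IS expressible as a sum of two squares.
Step 3: Build a representation. Group n = k² · m with k = 3 and m = 29 · 61 = 1769 (a product of primes ≡ 1 (mod 4)); a representation of m scales to one of n via (k·x)² + (k·y)² = k²(x² + y²). Each prime p ≡ 1 (mod 4) is itself a sum of two squares; find a² by testing p − a² for a perfect square:
  29: 29 − 1² = 28, 29 − 2² = 25 = 5² ⇒ 29 = 2² + 5².
  61: 61 − 1² = 60, 61 − 2² = 57, 61 − 3² = 52, 61 − 4² = 45, 61 − 5² = 36 = 6² ⇒ 61 = 5² + 6².
  Combine using the Brahmagupta–Fibonacci identity (a² + b²)(c² + d²) = (ac − bd)² + (ad + bc)² = (ac + bd)² + (ad − bc)²:
  29 · 61 = 1769: from (2² + 5²)(5² + 6²), take (2·5 − 5·6, 2·6 + 5·5) = (10 − 30, 12 + 25) = (-20, 37); dropping signs (only squares matter) gives (20, 37); check 20² + 37² = 400 + 1369 = 1769 ✓.
  Scale by k = 3: (3·20, 3·37) = (60, 111).
Step 4: Order so x ≤ y and verify: 60² + 111² = 3600 + 12321 = 15921 = n. ✓

n = 15921 = 60² + 111² (one valid representation with x ≤ y).


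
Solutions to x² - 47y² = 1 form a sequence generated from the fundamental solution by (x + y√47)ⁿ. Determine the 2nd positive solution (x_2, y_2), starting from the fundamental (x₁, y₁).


Step 1: Find the fundamental solution (x₁, y₁) of x² - 47y² = 1.
  Expand √47 as a continued fraction. a₀ = ⌊√47⌋ = 6; iterate m_{k+1} = d_k·a_k − m_k, d_{k+1} = (47 − m_{k+1}²)/d_k, a_{k+1} = ⌊(a₀ + m_{k+1})/d_{k+1}⌋ (starting m₀ = 0, d₀ = 1), with convergents p_k = a_k·p_{k-1} + p_{k-2}, q_k = a_k·q_{k-1} + q_{k-2} (p₋₁ = 1, q₋₁ = 0):
  k = 0: a₀ = 6; p₀/q₀ = 6/1; p₀² − 47·q₀² = 36 − 47 = -11.
  k = 1: m = 6, d = 11, a = ⌊(6 + 6)/11⌋ = 1; p/q = (1·6 + 1)/(1·1 + 0) = 7/1; p² − 47·q² = 49 − 47 = 2.
  k = 2: m = 5, d = 2, a = ⌊(6 + 5)/2⌋ = 5; p/q = (5·7 + 6)/(5·1 + 1) = 41/6; p² − 47·q² = 1681 − 1692 = -11.
  k = 3: m = 5, d = 11, a = ⌊(6 + 5)/11⌋ = 1; p/q = (1·41 + 7)/(1·6 + 1) = 48/7; p² − 47·q² = 2304 − 2303 = 1.
  The first convergent with p² − 47·q² = 1 gives the fundamental solution (x₁, y₁) = (48, 7).
Step 2: Apply the recurrence (x_{n+1}, y_{n+1}) = (x₁x_n + 47y₁y_n, x₁y_n + y₁x_n) repeatedly.
  From (x_1, y_1) = (48, 7): x_2 = 48·48 + 47·7·7 = 4607; y_2 = 48·7 + 7·48 = 672.
Step 3: Verify x_2² - 47·y_2² = 21224449 - 21224448 = 1 (should be 1). ✓

(x_1, y_1) = (48, 7); (x_2, y_2) = (4607, 672).


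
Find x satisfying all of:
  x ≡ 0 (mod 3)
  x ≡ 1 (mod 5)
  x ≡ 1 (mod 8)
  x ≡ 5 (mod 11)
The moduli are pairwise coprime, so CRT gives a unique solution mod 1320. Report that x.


Product of moduli M = 3 · 5 · 8 · 11 = 1320.
Merge one congruence at a time:
  Start: x ≡ 0 (mod 3).
  Combine with x ≡ 1 (mod 5); new modulus lcm = 15.
    Write x = 0 + 3·t and substitute into x ≡ 1 (mod 5): 3·t ≡ 1 − 0 = 1 (mod 5).
    The inverse of 3 mod 5 is 2 (since 3·2 = 6 = 1·5 + 1), so t ≡ 2·1 = 2 ≡ 2 (mod 5).
    Then x = 0 + 3·2 = 6, valid modulo lcm(3, 5) = 15: x ≡ 6 (mod 15).
  Combine with x ≡ 1 (mod 8); new modulus lcm = 120.
    Write x = 6 + 15·t and substitute into x ≡ 1 (mod 8): 15·t ≡ 1 − 6 = -5 (mod 8).
    Reduce coefficients mod 8: 7·t ≡ 3 (mod 8).
    The inverse of 7 mod 8 is 7 (since 7·7 = 49 = 6·8 + 1), so t ≡ 7·3 = 21 ≡ 5 (mod 8).
    Then x = 6 + 15·5 = 81, valid modulo lcm(15, 8) = 120: x ≡ 81 (mod 120).
  Combine with x ≡ 5 (mod 11); new modulus lcm = 1320.
    Write x = 81 + 120·t and substitute into x ≡ 5 (mod 11): 120·t ≡ 5 − 81 = -76 (mod 11).
    Reduce coefficients mod 11: 10·t ≡ 1 (mod 11).
    The inverse of 10 mod 11 is 10 (since 10·10 = 100 = 9·11 + 1), so t ≡ 10·1 = 10 ≡ 10 (mod 11).
    Then x = 81 + 120·10 = 1281, valid modulo lcm(120, 11) = 1320: x ≡ 1281 (mod 1320).
Verify against each original: 1281 mod 3 = 0, 1281 mod 5 = 1, 1281 mod 8 = 1, 1281 mod 11 = 5.

x ≡ 1281 (mod 1320).


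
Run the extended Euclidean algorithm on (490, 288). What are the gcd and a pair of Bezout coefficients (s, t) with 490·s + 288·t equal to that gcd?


Euclidean algorithm on (490, 288) — divide until remainder is 0:
  490 = 1 · 288 + 202
  288 = 1 · 202 + 86
  202 = 2 · 86 + 30
  86 = 2 · 30 + 26
  30 = 1 · 26 + 4
  26 = 6 · 4 + 2
  4 = 2 · 2 + 0
gcd(490, 288) = 2.
Track Bezout coefficients alongside the remainders: start with r₀ = 490 = a·1 + b·0 (s = 1, t = 0) and r₁ = 288 = a·0 + b·1 (s = 0, t = 1); each new remainder r_{k+1} = r_{k-1} − q_k·r_k inherits s_{k+1} = s_{k-1} − q_k·s_k, t_{k+1} = t_{k-1} − q_k·t_k, so r_k = a·s_k + b·t_k at every step:
  q = 1: r = 202, s = 1 − 1·0 = 1, t = 0 − 1·1 = -1  (check: 490·1 + 288·(-1) = 202)
  q = 1: r = 86, s = 0 − 1·1 = -1, t = 1 − 1·(-1) = 2  (check: 490·(-1) + 288·2 = 86)
  q = 2: r = 30, s = 1 − 2·(-1) = 3, t = -1 − 2·2 = -5  (check: 490·3 + 288·(-5) = 30)
  q = 2: r = 26, s = -1 − 2·3 = -7, t = 2 − 2·(-5) = 12  (check: 490·(-7) + 288·12 = 26)
  q = 1: r = 4, s = 3 − 1·(-7) = 10, t = -5 − 1·12 = -17  (check: 490·10 + 288·(-17) = 4)
  q = 6: r = 2, s = -7 − 6·10 = -67, t = 12 − 6·(-17) = 114  (check: 490·(-67) + 288·114 = 2)
The row with r = 2 (the gcd) gives the Bezout coefficients s = -67, t = 114.
Result: 490 · (-67) + 288 · (114) = 2.

gcd(490, 288) = 2; s = -67, t = 114 (check: 490·(-67) + 288·114 = 2).


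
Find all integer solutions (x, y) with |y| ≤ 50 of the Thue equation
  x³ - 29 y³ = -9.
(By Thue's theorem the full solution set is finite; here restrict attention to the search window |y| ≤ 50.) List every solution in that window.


The equation is x³ - 29y³ = -9. For fixed y, x³ = 29·y³ − 9, so a solution requires the RHS to be a perfect cube.
Strategy: iterate y from -50 to 50, compute RHS = 29·y³ − 9, and check whether it is a (positive or negative) perfect cube.
Check small values of y:
  y = 0: RHS = -9 is not a perfect cube.
  y = 1: RHS = 20 is not a perfect cube.
  y = -1: RHS = -38 is not a perfect cube.
  y = 2: RHS = 223 is not a perfect cube.
  y = -2: RHS = -241 is not a perfect cube.
  y = 3: RHS = 774 is not a perfect cube.
  y = -3: RHS = -792 is not a perfect cube.
Continuing the search up to |y| = 50 finds no solutions either.
No (x, y) in the scanned range satisfies the equation.

No integer solutions with |y| ≤ 50.


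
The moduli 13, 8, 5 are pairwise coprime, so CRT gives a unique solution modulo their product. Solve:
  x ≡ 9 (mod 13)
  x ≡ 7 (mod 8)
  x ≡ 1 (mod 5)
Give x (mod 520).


Moduli 13, 8, 5 are pairwise coprime; by CRT there is a unique solution modulo M = 13 · 8 · 5 = 520.
Solve pairwise, accumulating the modulus:
  Start with x ≡ 9 (mod 13).
  Combine with x ≡ 7 (mod 8): since gcd(13, 8) = 1, we get a unique residue mod 104.
    Write x = 9 + 13·t and substitute into x ≡ 7 (mod 8): 13·t ≡ 7 − 9 = -2 (mod 8).
    Reduce coefficients mod 8: 5·t ≡ 6 (mod 8).
    The inverse of 5 mod 8 is 5 (since 5·5 = 25 = 3·8 + 1), so t ≡ 5·6 = 30 ≡ 6 (mod 8).
    Then x = 9 + 13·6 = 87, valid modulo lcm(13, 8) = 104: x ≡ 87 (mod 104).
  Combine with x ≡ 1 (mod 5): since gcd(104, 5) = 1, we get a unique residue mod 520.
    Write x = 87 + 104·t and substitute into x ≡ 1 (mod 5): 104·t ≡ 1 − 87 = -86 (mod 5).
    Reduce coefficients mod 5: 4·t ≡ 4 (mod 5).
    The inverse of 4 mod 5 is 4 (since 4·4 = 16 = 3·5 + 1), so t ≡ 4·4 = 16 ≡ 1 (mod 5).
    Then x = 87 + 104·1 = 191, valid modulo lcm(104, 5) = 520: x ≡ 191 (mod 520).
Verify: 191 mod 13 = 9 ✓, 191 mod 8 = 7 ✓, 191 mod 5 = 1 ✓.

x ≡ 191 (mod 520).


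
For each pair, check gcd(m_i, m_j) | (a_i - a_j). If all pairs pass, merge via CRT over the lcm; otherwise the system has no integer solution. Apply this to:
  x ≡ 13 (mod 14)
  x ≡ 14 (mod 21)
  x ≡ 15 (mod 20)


Moduli 14, 21, 20 are not pairwise coprime, so CRT works modulo lcm(m_i) when all pairwise compatibility conditions hold.
Pairwise compatibility: gcd(m_i, m_j) must divide a_i - a_j for every pair.
Merge one congruence at a time:
  Start: x ≡ 13 (mod 14).
  Combine with x ≡ 14 (mod 21): gcd(14, 21) = 7, and 14 - 13 = 1 is NOT divisible by 7.
    ⇒ system is inconsistent (no integer solution).

No solution (the system is inconsistent).


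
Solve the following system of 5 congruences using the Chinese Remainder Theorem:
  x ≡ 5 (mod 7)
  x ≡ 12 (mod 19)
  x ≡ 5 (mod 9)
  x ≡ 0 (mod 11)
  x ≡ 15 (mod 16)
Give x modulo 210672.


Product of moduli M = 7 · 19 · 9 · 11 · 16 = 210672.
Merge one congruence at a time:
  Start: x ≡ 5 (mod 7).
  Combine with x ≡ 12 (mod 19); new modulus lcm = 133.
    Write x = 5 + 7·t and substitute into x ≡ 12 (mod 19): 7·t ≡ 12 − 5 = 7 (mod 19).
    The inverse of 7 mod 19 is 11 (since 7·11 = 77 = 4·19 + 1), so t ≡ 11·7 = 77 ≡ 1 (mod 19).
    Then x = 5 + 7·1 = 12, valid modulo lcm(7, 19) = 133: x ≡ 12 (mod 133).
  Combine with x ≡ 5 (mod 9); new modulus lcm = 1197.
    Write x = 12 + 133·t and substitute into x ≡ 5 (mod 9): 133·t ≡ 5 − 12 = -7 (mod 9).
    Reduce coefficients mod 9: 7·t ≡ 2 (mod 9).
    The inverse of 7 mod 9 is 4 (since 7·4 = 28 = 3·9 + 1), so t ≡ 4·2 = 8 ≡ 8 (mod 9).
    Then x = 12 + 133·8 = 1076, valid modulo lcm(133, 9) = 1197: x ≡ 1076 (mod 1197).
  Combine with x ≡ 0 (mod 11); new modulus lcm = 13167.
    Write x = 1076 + 1197·t and substitute into x ≡ 0 (mod 11): 1197·t ≡ 0 − 1076 = -1076 (mod 11).
    Reduce coefficients mod 11: 9·t ≡ 2 (mod 11).
    The inverse of 9 mod 11 is 5 (since 9·5 = 45 = 4·11 + 1), so t ≡ 5·2 = 10 ≡ 10 (mod 11).
    Then x = 1076 + 1197·10 = 13046, valid modulo lcm(1197, 11) = 13167: x ≡ 13046 (mod 13167).
  Combine with x ≡ 15 (mod 16); new modulus lcm = 210672.
    Write x = 13046 + 13167·t and substitute into x ≡ 15 (mod 16): 13167·t ≡ 15 − 13046 = -13031 (mod 16).
    Reduce coefficients mod 16: 15·t ≡ 9 (mod 16).
    The inverse of 15 mod 16 is 15 (since 15·15 = 225 = 14·16 + 1), so t ≡ 15·9 = 135 ≡ 7 (mod 16).
    Then x = 13046 + 13167·7 = 105215, valid modulo lcm(13167, 16) = 210672: x ≡ 105215 (mod 210672).
Verify against each original: 105215 mod 7 = 5, 105215 mod 19 = 12, 105215 mod 9 = 5, 105215 mod 11 = 0, 105215 mod 16 = 15.

x ≡ 105215 (mod 210672).


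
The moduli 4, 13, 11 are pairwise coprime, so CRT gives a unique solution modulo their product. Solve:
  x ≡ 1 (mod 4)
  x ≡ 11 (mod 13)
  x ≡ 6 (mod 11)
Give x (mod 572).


Moduli 4, 13, 11 are pairwise coprime; by CRT there is a unique solution modulo M = 4 · 13 · 11 = 572.
Solve pairwise, accumulating the modulus:
  Start with x ≡ 1 (mod 4).
  Combine with x ≡ 11 (mod 13): since gcd(4, 13) = 1, we get a unique residue mod 52.
    Write x = 1 + 4·t and substitute into x ≡ 11 (mod 13): 4·t ≡ 11 − 1 = 10 (mod 13).
    The inverse of 4 mod 13 is 10 (since 4·10 = 40 = 3·13 + 1), so t ≡ 10·10 = 100 ≡ 9 (mod 13).
    Then x = 1 + 4·9 = 37, valid modulo lcm(4, 13) = 52: x ≡ 37 (mod 52).
  Combine with x ≡ 6 (mod 11): since gcd(52, 11) = 1, we get a unique residue mod 572.
    Write x = 37 + 52·t and substitute into x ≡ 6 (mod 11): 52·t ≡ 6 − 37 = -31 (mod 11).
    Reduce coefficients mod 11: 8·t ≡ 2 (mod 11).
    The inverse of 8 mod 11 is 7 (since 8·7 = 56 = 5·11 + 1), so t ≡ 7·2 = 14 ≡ 3 (mod 11).
    Then x = 37 + 52·3 = 193, valid modulo lcm(52, 11) = 572: x ≡ 193 (mod 572).
Verify: 193 mod 4 = 1 ✓, 193 mod 13 = 11 ✓, 193 mod 11 = 6 ✓.

x ≡ 193 (mod 572).


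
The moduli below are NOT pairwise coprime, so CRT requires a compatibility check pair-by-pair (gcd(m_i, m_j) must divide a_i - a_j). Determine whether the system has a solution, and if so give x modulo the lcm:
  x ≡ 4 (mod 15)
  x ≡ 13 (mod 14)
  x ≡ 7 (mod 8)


Moduli 15, 14, 8 are not pairwise coprime, so CRT works modulo lcm(m_i) when all pairwise compatibility conditions hold.
Pairwise compatibility: gcd(m_i, m_j) must divide a_i - a_j for every pair.
Merge one congruence at a time:
  Start: x ≡ 4 (mod 15).
  Combine with x ≡ 13 (mod 14): gcd(15, 14) = 1; 13 - 4 = 9, which IS divisible by 1, so compatible.
    Write x = 4 + 15·t and substitute into x ≡ 13 (mod 14): 15·t ≡ 13 − 4 = 9 (mod 14).
    Reduce coefficients mod 14: 1·t ≡ 9 (mod 14).
    So t ≡ 9 (mod 14).
    Then x = 4 + 15·9 = 139, valid modulo lcm(15, 14) = 210: x ≡ 139 (mod 210).
  Combine with x ≡ 7 (mod 8): gcd(210, 8) = 2; 7 - 139 = -132, which IS divisible by 2, so compatible.
    Write x = 139 + 210·t and substitute into x ≡ 7 (mod 8): 210·t ≡ 7 − 139 = -132 (mod 8).
    Divide the congruence (and modulus) by g = 2: 105·t ≡ -66 (mod 4).
    Reduce coefficients mod 4: 1·t ≡ 2 (mod 4).
    So t ≡ 2 (mod 4).
    Then x = 139 + 210·2 = 559, valid modulo lcm(210, 8) = 840: x ≡ 559 (mod 840).
Verify: 559 mod 15 = 4, 559 mod 14 = 13, 559 mod 8 = 7.

x ≡ 559 (mod 840).


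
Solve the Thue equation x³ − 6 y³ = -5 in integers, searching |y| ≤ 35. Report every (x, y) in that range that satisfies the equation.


The equation is x³ - 6y³ = -5. For fixed y, x³ = 6·y³ − 5, so a solution requires the RHS to be a perfect cube.
Strategy: iterate y from -35 to 35, compute RHS = 6·y³ − 5, and check whether it is a (positive or negative) perfect cube.
Check small values of y:
  y = 0: RHS = -5 is not a perfect cube.
  y = 1: RHS = 1 = (1)³ ⇒ x = 1 works.
  y = -1: RHS = -11 is not a perfect cube.
  y = 2: RHS = 43 is not a perfect cube.
  y = -2: RHS = -53 is not a perfect cube.
  y = 3: RHS = 157 is not a perfect cube.
  y = -3: RHS = -167 is not a perfect cube.
Continuing the search up to |y| = 35 finds no further solutions beyond those listed.
Collected solutions: (1, 1).

Solutions (with |y| ≤ 35): (1, 1).


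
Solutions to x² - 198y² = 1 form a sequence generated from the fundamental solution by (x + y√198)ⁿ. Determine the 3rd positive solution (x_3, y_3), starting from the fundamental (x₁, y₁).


Step 1: Find the fundamental solution (x₁, y₁) of x² - 198y² = 1.
  Expand √198 as a continued fraction. a₀ = ⌊√198⌋ = 14; iterate m_{k+1} = d_k·a_k − m_k, d_{k+1} = (198 − m_{k+1}²)/d_k, a_{k+1} = ⌊(a₀ + m_{k+1})/d_{k+1}⌋ (starting m₀ = 0, d₀ = 1), with convergents p_k = a_k·p_{k-1} + p_{k-2}, q_k = a_k·q_{k-1} + q_{k-2} (p₋₁ = 1, q₋₁ = 0):
  k = 0: a₀ = 14; p₀/q₀ = 14/1; p₀² − 198·q₀² = 196 − 198 = -2.
  k = 1: m = 14, d = 2, a = ⌊(14 + 14)/2⌋ = 14; p/q = (14·14 + 1)/(14·1 + 0) = 197/14; p² − 198·q² = 38809 − 38808 = 1.
  The first convergent with p² − 198·q² = 1 gives the fundamental solution (x₁, y₁) = (197, 14).
Step 2: Apply the recurrence (x_{n+1}, y_{n+1}) = (x₁x_n + 198y₁y_n, x₁y_n + y₁x_n) repeatedly.
  From (x_1, y_1) = (197, 14): x_2 = 197·197 + 198·14·14 = 77617; y_2 = 197·14 + 14·197 = 5516.
  From (x_2, y_2) = (77617, 5516): x_3 = 197·77617 + 198·14·5516 = 30580901; y_3 = 197·5516 + 14·77617 = 2173290.
Step 3: Verify x_3² - 198·y_3² = 935191505971801 - 935191505971800 = 1 (should be 1). ✓

(x_1, y_1) = (197, 14); (x_3, y_3) = (30580901, 2173290).


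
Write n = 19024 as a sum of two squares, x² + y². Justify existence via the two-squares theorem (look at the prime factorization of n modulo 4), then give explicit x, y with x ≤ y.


Step 1: Factor n = 19024 = 2^4 · 29 · 41.
Step 2: Check the mod-4 condition on each prime factor: 2 = 2 (special); 29 ≡ 1 (mod 4), exponent 1; 41 ≡ 1 (mod 4), exponent 1.
All primes ≡ 3 (mod 4) appear to even exponent (or don't appear), so by the two-squares theorem n IS expressible as a sum of two squares.
Step 3: Build a representation. Group n = k² · m with k = 4 and m = 29 · 41 = 1189 (a product of primes ≡ 1 (mod 4)); a representation of m scales to one of n via (k·x)² + (k·y)² = k²(x² + y²). Each prime p ≡ 1 (mod 4) is itself a sum of two squares; find a² by testing p − a² for a perfect square:
  29: 29 − 1² = 28, 29 − 2² = 25 = 5² ⇒ 29 = 2² + 5².
  41: 41 − 1² = 40, 41 − 2² = 37, 41 − 3² = 32, 41 − 4² = 25 = 5² ⇒ 41 = 4² + 5².
  Combine using the Brahmagupta–Fibonacci identity (a² + b²)(c² + d²) = (ac − bd)² + (ad + bc)² = (ac + bd)² + (ad − bc)²:
  29 · 41 = 1189: from (2² + 5²)(4² + 5²), take (2·4 − 5·5, 2·5 + 5·4) = (8 − 25, 10 + 20) = (-17, 30); dropping signs (only squares matter) gives (17, 30); check 17² + 30² = 289 + 900 = 1189 ✓.
  Scale by k = 4: (4·17, 4·30) = (68, 120).
Step 4: Order so x ≤ y and verify: 68² + 120² = 4624 + 14400 = 19024 = n. ✓

n = 19024 = 68² + 120² (one valid representation with x ≤ y).


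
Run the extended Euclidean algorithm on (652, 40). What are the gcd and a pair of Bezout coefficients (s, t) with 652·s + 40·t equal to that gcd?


Euclidean algorithm on (652, 40) — divide until remainder is 0:
  652 = 16 · 40 + 12
  40 = 3 · 12 + 4
  12 = 3 · 4 + 0
gcd(652, 40) = 4.
Track Bezout coefficients alongside the remainders: start with r₀ = 652 = a·1 + b·0 (s = 1, t = 0) and r₁ = 40 = a·0 + b·1 (s = 0, t = 1); each new remainder r_{k+1} = r_{k-1} − q_k·r_k inherits s_{k+1} = s_{k-1} − q_k·s_k, t_{k+1} = t_{k-1} − q_k·t_k, so r_k = a·s_k + b·t_k at every step:
  q = 16: r = 12, s = 1 − 16·0 = 1, t = 0 − 16·1 = -16  (check: 652·1 + 40·(-16) = 12)
  q = 3: r = 4, s = 0 − 3·1 = -3, t = 1 − 3·(-16) = 49  (check: 652·(-3) + 40·49 = 4)
The row with r = 4 (the gcd) gives the Bezout coefficients s = -3, t = 49.
Result: 652 · (-3) + 40 · (49) = 4.

gcd(652, 40) = 4; s = -3, t = 49 (check: 652·(-3) + 40·49 = 4).


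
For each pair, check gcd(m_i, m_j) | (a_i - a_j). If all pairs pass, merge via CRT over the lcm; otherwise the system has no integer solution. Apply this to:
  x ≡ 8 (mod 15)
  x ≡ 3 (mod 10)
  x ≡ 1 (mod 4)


Moduli 15, 10, 4 are not pairwise coprime, so CRT works modulo lcm(m_i) when all pairwise compatibility conditions hold.
Pairwise compatibility: gcd(m_i, m_j) must divide a_i - a_j for every pair.
Merge one congruence at a time:
  Start: x ≡ 8 (mod 15).
  Combine with x ≡ 3 (mod 10): gcd(15, 10) = 5; 3 - 8 = -5, which IS divisible by 5, so compatible.
    Write x = 8 + 15·t and substitute into x ≡ 3 (mod 10): 15·t ≡ 3 − 8 = -5 (mod 10).
    Divide the congruence (and modulus) by g = 5: 3·t ≡ -1 (mod 2).
    Reduce coefficients mod 2: 1·t ≡ 1 (mod 2).
    So t ≡ 1 (mod 2).
    Then x = 8 + 15·1 = 23, valid modulo lcm(15, 10) = 30: x ≡ 23 (mod 30).
  Combine with x ≡ 1 (mod 4): gcd(30, 4) = 2; 1 - 23 = -22, which IS divisible by 2, so compatible.
    Write x = 23 + 30·t and substitute into x ≡ 1 (mod 4): 30·t ≡ 1 − 23 = -22 (mod 4).
    Divide the congruence (and modulus) by g = 2: 15·t ≡ -11 (mod 2).
    Reduce coefficients mod 2: 1·t ≡ 1 (mod 2).
    So t ≡ 1 (mod 2).
    Then x = 23 + 30·1 = 53, valid modulo lcm(30, 4) = 60: x ≡ 53 (mod 60).
Verify: 53 mod 15 = 8, 53 mod 10 = 3, 53 mod 4 = 1.

x ≡ 53 (mod 60).


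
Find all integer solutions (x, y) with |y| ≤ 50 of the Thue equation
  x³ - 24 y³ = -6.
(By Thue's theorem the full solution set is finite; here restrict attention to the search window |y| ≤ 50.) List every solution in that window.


The equation is x³ - 24y³ = -6. For fixed y, x³ = 24·y³ − 6, so a solution requires the RHS to be a perfect cube.
Strategy: iterate y from -50 to 50, compute RHS = 24·y³ − 6, and check whether it is a (positive or negative) perfect cube.
Check small values of y:
  y = 0: RHS = -6 is not a perfect cube.
  y = 1: RHS = 18 is not a perfect cube.
  y = -1: RHS = -30 is not a perfect cube.
  y = 2: RHS = 186 is not a perfect cube.
  y = -2: RHS = -198 is not a perfect cube.
  y = 3: RHS = 642 is not a perfect cube.
  y = -3: RHS = -654 is not a perfect cube.
Continuing the search up to |y| = 50 finds no solutions either.
No (x, y) in the scanned range satisfies the equation.

No integer solutions with |y| ≤ 50.


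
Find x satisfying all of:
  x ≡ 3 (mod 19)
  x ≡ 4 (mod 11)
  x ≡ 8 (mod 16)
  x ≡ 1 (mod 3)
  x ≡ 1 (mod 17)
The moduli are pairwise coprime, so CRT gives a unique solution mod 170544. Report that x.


Product of moduli M = 19 · 11 · 16 · 3 · 17 = 170544.
Merge one congruence at a time:
  Start: x ≡ 3 (mod 19).
  Combine with x ≡ 4 (mod 11); new modulus lcm = 209.
    Write x = 3 + 19·t and substitute into x ≡ 4 (mod 11): 19·t ≡ 4 − 3 = 1 (mod 11).
    Reduce coefficients mod 11: 8·t ≡ 1 (mod 11).
    The inverse of 8 mod 11 is 7 (since 8·7 = 56 = 5·11 + 1), so t ≡ 7·1 = 7 ≡ 7 (mod 11).
    Then x = 3 + 19·7 = 136, valid modulo lcm(19, 11) = 209: x ≡ 136 (mod 209).
  Combine with x ≡ 8 (mod 16); new modulus lcm = 3344.
    Write x = 136 + 209·t and substitute into x ≡ 8 (mod 16): 209·t ≡ 8 − 136 = -128 (mod 16).
    Reduce coefficients mod 16: 1·t ≡ 0 (mod 16).
    So t ≡ 0 (mod 16).
    Then x = 136 + 209·0 = 136, valid modulo lcm(209, 16) = 3344: x ≡ 136 (mod 3344).
  Combine with x ≡ 1 (mod 3); new modulus lcm = 10032.
    Write x = 136 + 3344·t and substitute into x ≡ 1 (mod 3): 3344·t ≡ 1 − 136 = -135 (mod 3).
    Reduce coefficients mod 3: 2·t ≡ 0 (mod 3).
    The inverse of 2 mod 3 is 2 (since 2·2 = 4 = 1·3 + 1), so t ≡ 2·0 = 0 ≡ 0 (mod 3).
    Then x = 136 + 3344·0 = 136, valid modulo lcm(3344, 3) = 10032: x ≡ 136 (mod 10032).
  Combine with x ≡ 1 (mod 17); new modulus lcm = 170544.
    Write x = 136 + 10032·t and substitute into x ≡ 1 (mod 17): 10032·t ≡ 1 − 136 = -135 (mod 17).
    Reduce coefficients mod 17: 2·t ≡ 1 (mod 17).
    The inverse of 2 mod 17 is 9 (since 2·9 = 18 = 1·17 + 1), so t ≡ 9·1 = 9 ≡ 9 (mod 17).
    Then x = 136 + 10032·9 = 90424, valid modulo lcm(10032, 17) = 170544: x ≡ 90424 (mod 170544).
Verify against each original: 90424 mod 19 = 3, 90424 mod 11 = 4, 90424 mod 16 = 8, 90424 mod 3 = 1, 90424 mod 17 = 1.

x ≡ 90424 (mod 170544).


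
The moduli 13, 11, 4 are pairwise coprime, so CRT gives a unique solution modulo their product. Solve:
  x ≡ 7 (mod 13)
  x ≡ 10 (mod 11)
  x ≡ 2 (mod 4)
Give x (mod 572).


Moduli 13, 11, 4 are pairwise coprime; by CRT there is a unique solution modulo M = 13 · 11 · 4 = 572.
Solve pairwise, accumulating the modulus:
  Start with x ≡ 7 (mod 13).
  Combine with x ≡ 10 (mod 11): since gcd(13, 11) = 1, we get a unique residue mod 143.
    Write x = 7 + 13·t and substitute into x ≡ 10 (mod 11): 13·t ≡ 10 − 7 = 3 (mod 11).
    Reduce coefficients mod 11: 2·t ≡ 3 (mod 11).
    The inverse of 2 mod 11 is 6 (since 2·6 = 12 = 1·11 + 1), so t ≡ 6·3 = 18 ≡ 7 (mod 11).
    Then x = 7 + 13·7 = 98, valid modulo lcm(13, 11) = 143: x ≡ 98 (mod 143).
  Combine with x ≡ 2 (mod 4): since gcd(143, 4) = 1, we get a unique residue mod 572.
    Write x = 98 + 143·t and substitute into x ≡ 2 (mod 4): 143·t ≡ 2 − 98 = -96 (mod 4).
    Reduce coefficients mod 4: 3·t ≡ 0 (mod 4).
    The inverse of 3 mod 4 is 3 (since 3·3 = 9 = 2·4 + 1), so t ≡ 3·0 = 0 ≡ 0 (mod 4).
    Then x = 98 + 143·0 = 98, valid modulo lcm(143, 4) = 572: x ≡ 98 (mod 572).
Verify: 98 mod 13 = 7 ✓, 98 mod 11 = 10 ✓, 98 mod 4 = 2 ✓.

x ≡ 98 (mod 572).


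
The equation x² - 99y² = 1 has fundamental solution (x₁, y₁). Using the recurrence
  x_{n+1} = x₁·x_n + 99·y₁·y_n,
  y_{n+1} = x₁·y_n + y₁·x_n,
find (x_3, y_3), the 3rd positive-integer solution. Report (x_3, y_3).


Step 1: Find the fundamental solution (x₁, y₁) of x² - 99y² = 1.
  Expand √99 as a continued fraction. a₀ = ⌊√99⌋ = 9; iterate m_{k+1} = d_k·a_k − m_k, d_{k+1} = (99 − m_{k+1}²)/d_k, a_{k+1} = ⌊(a₀ + m_{k+1})/d_{k+1}⌋ (starting m₀ = 0, d₀ = 1), with convergents p_k = a_k·p_{k-1} + p_{k-2}, q_k = a_k·q_{k-1} + q_{k-2} (p₋₁ = 1, q₋₁ = 0):
  k = 0: a₀ = 9; p₀/q₀ = 9/1; p₀² − 99·q₀² = 81 − 99 = -18.
  k = 1: m = 9, d = 18, a = ⌊(9 + 9)/18⌋ = 1; p/q = (1·9 + 1)/(1·1 + 0) = 10/1; p² − 99·q² = 100 − 99 = 1.
  The first convergent with p² − 99·q² = 1 gives the fundamental solution (x₁, y₁) = (10, 1).
Step 2: Apply the recurrence (x_{n+1}, y_{n+1}) = (x₁x_n + 99y₁y_n, x₁y_n + y₁x_n) repeatedly.
  From (x_1, y_1) = (10, 1): x_2 = 10·10 + 99·1·1 = 199; y_2 = 10·1 + 1·10 = 20.
  From (x_2, y_2) = (199, 20): x_3 = 10·199 + 99·1·20 = 3970; y_3 = 10·20 + 1·199 = 399.
Step 3: Verify x_3² - 99·y_3² = 15760900 - 15760899 = 1 (should be 1). ✓

(x_1, y_1) = (10, 1); (x_3, y_3) = (3970, 399).


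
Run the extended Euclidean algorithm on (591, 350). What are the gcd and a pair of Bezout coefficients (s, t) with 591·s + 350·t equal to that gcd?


Euclidean algorithm on (591, 350) — divide until remainder is 0:
  591 = 1 · 350 + 241
  350 = 1 · 241 + 109
  241 = 2 · 109 + 23
  109 = 4 · 23 + 17
  23 = 1 · 17 + 6
  17 = 2 · 6 + 5
  6 = 1 · 5 + 1
  5 = 5 · 1 + 0
gcd(591, 350) = 1.
Track Bezout coefficients alongside the remainders: start with r₀ = 591 = a·1 + b·0 (s = 1, t = 0) and r₁ = 350 = a·0 + b·1 (s = 0, t = 1); each new remainder r_{k+1} = r_{k-1} − q_k·r_k inherits s_{k+1} = s_{k-1} − q_k·s_k, t_{k+1} = t_{k-1} − q_k·t_k, so r_k = a·s_k + b·t_k at every step:
  q = 1: r = 241, s = 1 − 1·0 = 1, t = 0 − 1·1 = -1  (check: 591·1 + 350·(-1) = 241)
  q = 1: r = 109, s = 0 − 1·1 = -1, t = 1 − 1·(-1) = 2  (check: 591·(-1) + 350·2 = 109)
  q = 2: r = 23, s = 1 − 2·(-1) = 3, t = -1 − 2·2 = -5  (check: 591·3 + 350·(-5) = 23)
  q = 4: r = 17, s = -1 − 4·3 = -13, t = 2 − 4·(-5) = 22  (check: 591·(-13) + 350·22 = 17)
  q = 1: r = 6, s = 3 − 1·(-13) = 16, t = -5 − 1·22 = -27  (check: 591·16 + 350·(-27) = 6)
  q = 2: r = 5, s = -13 − 2·16 = -45, t = 22 − 2·(-27) = 76  (check: 591·(-45) + 350·76 = 5)
  q = 1: r = 1, s = 16 − 1·(-45) = 61, t = -27 − 1·76 = -103  (check: 591·61 + 350·(-103) = 1)
The row with r = 1 (the gcd) gives the Bezout coefficients s = 61, t = -103.
Result: 591 · (61) + 350 · (-103) = 1.

gcd(591, 350) = 1; s = 61, t = -103 (check: 591·61 + 350·(-103) = 1).


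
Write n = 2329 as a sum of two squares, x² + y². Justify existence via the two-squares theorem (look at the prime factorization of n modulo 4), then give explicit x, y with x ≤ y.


Step 1: Factor n = 2329 = 17 · 137.
Step 2: Check the mod-4 condition on each prime factor: 17 ≡ 1 (mod 4), exponent 1; 137 ≡ 1 (mod 4), exponent 1.
All primes ≡ 3 (mod 4) appear to even exponent (or don't appear), so by the two-squares theorem n IS expressible as a sum of two squares.
Step 3: Build a representation. Here n = 17 · 137 is a product of primes ≡ 1 (mod 4). Each prime p ≡ 1 (mod 4) is itself a sum of two squares; find a² by testing p − a² for a perfect square:
  17: 17 − 1² = 16 = 4² ⇒ 17 = 1² + 4².
  137: 137 − 1² = 136, 137 − 2² = 133, 137 − 3² = 128, 137 − 4² = 121 = 11² ⇒ 137 = 4² + 11².
  Combine using the Brahmagupta–Fibonacci identity (a² + b²)(c² + d²) = (ac − bd)² + (ad + bc)² = (ac + bd)² + (ad − bc)²:
  17 · 137 = 2329: from (1² + 4²)(4² + 11²), take (1·4 − 4·11, 1·11 + 4·4) = (4 − 44, 11 + 16) = (-40, 27); dropping signs (only squares matter) gives (40, 27); check 40² + 27² = 1600 + 729 = 2329 ✓.
Step 4: Order so x ≤ y and verify: 27² + 40² = 729 + 1600 = 2329 = n. ✓

n = 2329 = 27² + 40² (one valid representation with x ≤ y).


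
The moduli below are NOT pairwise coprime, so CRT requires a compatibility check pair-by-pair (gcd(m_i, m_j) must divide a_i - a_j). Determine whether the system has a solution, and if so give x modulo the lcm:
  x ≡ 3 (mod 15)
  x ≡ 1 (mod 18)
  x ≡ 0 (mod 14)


Moduli 15, 18, 14 are not pairwise coprime, so CRT works modulo lcm(m_i) when all pairwise compatibility conditions hold.
Pairwise compatibility: gcd(m_i, m_j) must divide a_i - a_j for every pair.
Merge one congruence at a time:
  Start: x ≡ 3 (mod 15).
  Combine with x ≡ 1 (mod 18): gcd(15, 18) = 3, and 1 - 3 = -2 is NOT divisible by 3.
    ⇒ system is inconsistent (no integer solution).

No solution (the system is inconsistent).


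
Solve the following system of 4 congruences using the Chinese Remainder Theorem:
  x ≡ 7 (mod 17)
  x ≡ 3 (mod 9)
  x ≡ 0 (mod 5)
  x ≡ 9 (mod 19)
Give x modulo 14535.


Product of moduli M = 17 · 9 · 5 · 19 = 14535.
Merge one congruence at a time:
  Start: x ≡ 7 (mod 17).
  Combine with x ≡ 3 (mod 9); new modulus lcm = 153.
    Write x = 7 + 17·t and substitute into x ≡ 3 (mod 9): 17·t ≡ 3 − 7 = -4 (mod 9).
    Reduce coefficients mod 9: 8·t ≡ 5 (mod 9).
    The inverse of 8 mod 9 is 8 (since 8·8 = 64 = 7·9 + 1), so t ≡ 8·5 = 40 ≡ 4 (mod 9).
    Then x = 7 + 17·4 = 75, valid modulo lcm(17, 9) = 153: x ≡ 75 (mod 153).
  Combine with x ≡ 0 (mod 5); new modulus lcm = 765.
    Write x = 75 + 153·t and substitute into x ≡ 0 (mod 5): 153·t ≡ 0 − 75 = -75 (mod 5).
    Reduce coefficients mod 5: 3·t ≡ 0 (mod 5).
    The inverse of 3 mod 5 is 2 (since 3·2 = 6 = 1·5 + 1), so t ≡ 2·0 = 0 ≡ 0 (mod 5).
    Then x = 75 + 153·0 = 75, valid modulo lcm(153, 5) = 765: x ≡ 75 (mod 765).
  Combine with x ≡ 9 (mod 19); new modulus lcm = 14535.
    Write x = 75 + 765·t and substitute into x ≡ 9 (mod 19): 765·t ≡ 9 − 75 = -66 (mod 19).
    Reduce coefficients mod 19: 5·t ≡ 10 (mod 19).
    The inverse of 5 mod 19 is 4 (since 5·4 = 20 = 1·19 + 1), so t ≡ 4·10 = 40 ≡ 2 (mod 19).
    Then x = 75 + 765·2 = 1605, valid modulo lcm(765, 19) = 14535: x ≡ 1605 (mod 14535).
Verify against each original: 1605 mod 17 = 7, 1605 mod 9 = 3, 1605 mod 5 = 0, 1605 mod 19 = 9.

x ≡ 1605 (mod 14535).
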